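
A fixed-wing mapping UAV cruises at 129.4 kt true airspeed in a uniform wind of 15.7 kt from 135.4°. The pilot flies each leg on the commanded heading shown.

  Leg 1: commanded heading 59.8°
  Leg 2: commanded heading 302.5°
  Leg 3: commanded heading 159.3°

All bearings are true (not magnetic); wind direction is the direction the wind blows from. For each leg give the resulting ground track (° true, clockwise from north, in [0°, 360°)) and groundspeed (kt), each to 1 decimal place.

Leg 1: heading 59.8°; drift -6.9° → track 52.9°, groundspeed 126.4 kt
Leg 2: heading 302.5°; drift +1.4° → track 303.9°, groundspeed 144.7 kt
Leg 3: heading 159.3°; drift +3.2° → track 162.5°, groundspeed 115.2 kt

Leg 1: track=52.9°, groundspeed=126.4 kt
Leg 2: track=303.9°, groundspeed=144.7 kt
Leg 3: track=162.5°, groundspeed=115.2 kt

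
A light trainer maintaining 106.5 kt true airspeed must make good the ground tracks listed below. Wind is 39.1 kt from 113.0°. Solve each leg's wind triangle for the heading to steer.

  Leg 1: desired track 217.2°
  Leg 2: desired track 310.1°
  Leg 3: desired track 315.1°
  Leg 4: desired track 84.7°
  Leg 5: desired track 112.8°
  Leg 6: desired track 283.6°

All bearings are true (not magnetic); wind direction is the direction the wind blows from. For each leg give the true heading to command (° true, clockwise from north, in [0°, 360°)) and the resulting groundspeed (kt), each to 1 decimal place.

Leg 1: desired track 217.2°; wind correction -20.8° → command heading 196.4°, groundspeed 109.1 kt
Leg 2: desired track 310.1°; wind correction +6.2° → command heading 316.3°, groundspeed 143.2 kt
Leg 3: desired track 315.1°; wind correction +7.9° → command heading 323.0°, groundspeed 141.7 kt
Leg 4: desired track 84.7°; wind correction +10.0° → command heading 94.7°, groundspeed 70.4 kt
Leg 5: desired track 112.8°; wind correction +0.1° → command heading 112.9°, groundspeed 67.4 kt
Leg 6: desired track 283.6°; wind correction -3.4° → command heading 280.2°, groundspeed 144.9 kt

Leg 1: heading=196.4°, groundspeed=109.1 kt
Leg 2: heading=316.3°, groundspeed=143.2 kt
Leg 3: heading=323.0°, groundspeed=141.7 kt
Leg 4: heading=94.7°, groundspeed=70.4 kt
Leg 5: heading=112.9°, groundspeed=67.4 kt
Leg 6: heading=280.2°, groundspeed=144.9 kt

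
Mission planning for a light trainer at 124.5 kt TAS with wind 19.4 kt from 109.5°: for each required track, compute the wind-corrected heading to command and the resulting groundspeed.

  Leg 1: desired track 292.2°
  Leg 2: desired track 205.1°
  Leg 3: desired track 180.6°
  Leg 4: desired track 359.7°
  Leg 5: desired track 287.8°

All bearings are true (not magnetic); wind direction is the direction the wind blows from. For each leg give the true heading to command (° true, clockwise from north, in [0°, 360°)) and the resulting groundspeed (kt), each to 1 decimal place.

Leg 1: desired track 292.2°; wind correction +0.4° → command heading 292.6°, groundspeed 143.9 kt
Leg 2: desired track 205.1°; wind correction -8.9° → command heading 196.2°, groundspeed 124.9 kt
Leg 3: desired track 180.6°; wind correction -8.5° → command heading 172.1°, groundspeed 116.9 kt
Leg 4: desired track 359.7°; wind correction +8.4° → command heading 8.1°, groundspeed 129.7 kt
Leg 5: desired track 287.8°; wind correction -0.3° → command heading 287.5°, groundspeed 143.9 kt

Leg 1: heading=292.6°, groundspeed=143.9 kt
Leg 2: heading=196.2°, groundspeed=124.9 kt
Leg 3: heading=172.1°, groundspeed=116.9 kt
Leg 4: heading=8.1°, groundspeed=129.7 kt
Leg 5: heading=287.5°, groundspeed=143.9 kt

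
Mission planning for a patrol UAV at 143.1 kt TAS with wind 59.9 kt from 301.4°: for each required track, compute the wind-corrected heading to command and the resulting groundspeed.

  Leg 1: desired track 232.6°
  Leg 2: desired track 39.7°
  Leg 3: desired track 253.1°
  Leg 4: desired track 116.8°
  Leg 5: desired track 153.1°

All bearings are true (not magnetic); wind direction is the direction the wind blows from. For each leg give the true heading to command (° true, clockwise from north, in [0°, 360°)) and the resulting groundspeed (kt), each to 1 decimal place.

Leg 1: heading=255.6°, groundspeed=110.1 kt
Leg 2: heading=15.2°, groundspeed=138.9 kt
Leg 3: heading=271.3°, groundspeed=96.1 kt
Leg 4: heading=114.9°, groundspeed=202.7 kt
Leg 5: heading=165.8°, groundspeed=190.6 kt

Leg 1: desired track 232.6°; wind correction +23.0° → command heading 255.6°, groundspeed 110.1 kt
Leg 2: desired track 39.7°; wind correction -24.5° → command heading 15.2°, groundspeed 138.9 kt
Leg 3: desired track 253.1°; wind correction +18.2° → command heading 271.3°, groundspeed 96.1 kt
Leg 4: desired track 116.8°; wind correction -1.9° → command heading 114.9°, groundspeed 202.7 kt
Leg 5: desired track 153.1°; wind correction +12.7° → command heading 165.8°, groundspeed 190.6 kt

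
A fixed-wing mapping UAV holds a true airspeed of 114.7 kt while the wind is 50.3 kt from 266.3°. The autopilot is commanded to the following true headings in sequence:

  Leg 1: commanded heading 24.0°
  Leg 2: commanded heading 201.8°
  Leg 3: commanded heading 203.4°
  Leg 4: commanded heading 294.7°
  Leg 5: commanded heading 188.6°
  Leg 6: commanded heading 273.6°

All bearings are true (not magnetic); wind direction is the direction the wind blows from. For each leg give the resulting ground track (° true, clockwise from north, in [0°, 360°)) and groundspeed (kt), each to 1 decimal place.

Leg 1: track=41.9°, groundspeed=145.1 kt
Leg 2: track=175.8°, groundspeed=103.5 kt
Leg 3: track=177.4°, groundspeed=102.1 kt
Leg 4: track=313.5°, groundspeed=74.4 kt
Leg 5: track=163.3°, groundspeed=115.0 kt
Leg 6: track=279.2°, groundspeed=65.1 kt

Leg 1: heading 24.0°; drift +17.9° → track 41.9°, groundspeed 145.1 kt
Leg 2: heading 201.8°; drift -26.0° → track 175.8°, groundspeed 103.5 kt
Leg 3: heading 203.4°; drift -26.0° → track 177.4°, groundspeed 102.1 kt
Leg 4: heading 294.7°; drift +18.8° → track 313.5°, groundspeed 74.4 kt
Leg 5: heading 188.6°; drift -25.3° → track 163.3°, groundspeed 115.0 kt
Leg 6: heading 273.6°; drift +5.6° → track 279.2°, groundspeed 65.1 kt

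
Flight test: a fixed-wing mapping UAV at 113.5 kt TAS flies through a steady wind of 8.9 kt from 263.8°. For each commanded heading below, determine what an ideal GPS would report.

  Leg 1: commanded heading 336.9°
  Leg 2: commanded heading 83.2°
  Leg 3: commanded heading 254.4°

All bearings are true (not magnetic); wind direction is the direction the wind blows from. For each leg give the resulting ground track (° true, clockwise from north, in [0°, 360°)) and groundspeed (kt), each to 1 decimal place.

Leg 1: heading 336.9°; drift +4.4° → track 341.3°, groundspeed 111.2 kt
Leg 2: heading 83.2°; drift +0.0° → track 83.2°, groundspeed 122.4 kt
Leg 3: heading 254.4°; drift -0.8° → track 253.6°, groundspeed 104.7 kt

Leg 1: track=341.3°, groundspeed=111.2 kt
Leg 2: track=83.2°, groundspeed=122.4 kt
Leg 3: track=253.6°, groundspeed=104.7 kt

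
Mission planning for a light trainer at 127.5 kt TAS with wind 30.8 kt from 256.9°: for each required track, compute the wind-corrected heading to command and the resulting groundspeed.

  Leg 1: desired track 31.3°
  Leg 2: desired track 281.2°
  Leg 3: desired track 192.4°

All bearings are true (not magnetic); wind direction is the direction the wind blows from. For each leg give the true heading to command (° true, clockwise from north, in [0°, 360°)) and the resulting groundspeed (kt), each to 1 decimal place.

Leg 1: heading=21.4°, groundspeed=147.1 kt
Leg 2: heading=275.5°, groundspeed=98.8 kt
Leg 3: heading=205.0°, groundspeed=111.2 kt

Leg 1: desired track 31.3°; wind correction -9.9° → command heading 21.4°, groundspeed 147.1 kt
Leg 2: desired track 281.2°; wind correction -5.7° → command heading 275.5°, groundspeed 98.8 kt
Leg 3: desired track 192.4°; wind correction +12.6° → command heading 205.0°, groundspeed 111.2 kt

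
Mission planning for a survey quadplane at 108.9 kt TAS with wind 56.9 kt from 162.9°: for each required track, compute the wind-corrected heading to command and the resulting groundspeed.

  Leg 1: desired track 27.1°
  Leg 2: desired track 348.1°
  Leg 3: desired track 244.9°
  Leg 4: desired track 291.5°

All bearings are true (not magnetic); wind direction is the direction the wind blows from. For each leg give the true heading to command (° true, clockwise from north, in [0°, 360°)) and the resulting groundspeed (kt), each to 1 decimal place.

Leg 1: desired track 27.1°; wind correction +21.4° → command heading 48.5°, groundspeed 142.2 kt
Leg 2: desired track 348.1°; wind correction +2.7° → command heading 350.8°, groundspeed 165.4 kt
Leg 3: desired track 244.9°; wind correction -31.2° → command heading 213.7°, groundspeed 85.3 kt
Leg 4: desired track 291.5°; wind correction -24.1° → command heading 267.4°, groundspeed 134.9 kt

Leg 1: heading=48.5°, groundspeed=142.2 kt
Leg 2: heading=350.8°, groundspeed=165.4 kt
Leg 3: heading=213.7°, groundspeed=85.3 kt
Leg 4: heading=267.4°, groundspeed=134.9 kt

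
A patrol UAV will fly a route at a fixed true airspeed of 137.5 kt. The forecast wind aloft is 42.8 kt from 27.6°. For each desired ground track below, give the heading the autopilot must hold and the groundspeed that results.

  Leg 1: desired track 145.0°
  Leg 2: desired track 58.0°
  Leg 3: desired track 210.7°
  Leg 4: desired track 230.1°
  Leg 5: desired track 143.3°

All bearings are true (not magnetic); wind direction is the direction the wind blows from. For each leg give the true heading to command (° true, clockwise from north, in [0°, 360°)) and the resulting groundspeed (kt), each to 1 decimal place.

Leg 1: heading=129.0°, groundspeed=151.8 kt
Leg 2: heading=48.9°, groundspeed=98.9 kt
Leg 3: heading=211.7°, groundspeed=180.2 kt
Leg 4: heading=236.9°, groundspeed=176.1 kt
Leg 5: heading=127.0°, groundspeed=150.5 kt

Leg 1: desired track 145.0°; wind correction -16.0° → command heading 129.0°, groundspeed 151.8 kt
Leg 2: desired track 58.0°; wind correction -9.1° → command heading 48.9°, groundspeed 98.9 kt
Leg 3: desired track 210.7°; wind correction +1.0° → command heading 211.7°, groundspeed 180.2 kt
Leg 4: desired track 230.1°; wind correction +6.8° → command heading 236.9°, groundspeed 176.1 kt
Leg 5: desired track 143.3°; wind correction -16.3° → command heading 127.0°, groundspeed 150.5 kt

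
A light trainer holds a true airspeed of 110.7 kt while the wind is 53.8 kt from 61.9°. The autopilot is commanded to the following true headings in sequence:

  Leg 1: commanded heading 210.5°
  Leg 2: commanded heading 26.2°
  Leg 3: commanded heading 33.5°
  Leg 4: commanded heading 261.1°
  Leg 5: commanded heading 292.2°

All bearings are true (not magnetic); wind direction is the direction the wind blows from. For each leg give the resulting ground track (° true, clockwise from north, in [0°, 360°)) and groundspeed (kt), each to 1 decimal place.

Leg 1: track=220.6°, groundspeed=159.1 kt
Leg 2: track=1.1°, groundspeed=74.0 kt
Leg 3: track=11.5°, groundspeed=68.3 kt
Leg 4: track=254.8°, groundspeed=162.5 kt
Leg 5: track=276.3°, groundspeed=150.9 kt

Leg 1: heading 210.5°; drift +10.1° → track 220.6°, groundspeed 159.1 kt
Leg 2: heading 26.2°; drift -25.1° → track 1.1°, groundspeed 74.0 kt
Leg 3: heading 33.5°; drift -22.0° → track 11.5°, groundspeed 68.3 kt
Leg 4: heading 261.1°; drift -6.3° → track 254.8°, groundspeed 162.5 kt
Leg 5: heading 292.2°; drift -15.9° → track 276.3°, groundspeed 150.9 kt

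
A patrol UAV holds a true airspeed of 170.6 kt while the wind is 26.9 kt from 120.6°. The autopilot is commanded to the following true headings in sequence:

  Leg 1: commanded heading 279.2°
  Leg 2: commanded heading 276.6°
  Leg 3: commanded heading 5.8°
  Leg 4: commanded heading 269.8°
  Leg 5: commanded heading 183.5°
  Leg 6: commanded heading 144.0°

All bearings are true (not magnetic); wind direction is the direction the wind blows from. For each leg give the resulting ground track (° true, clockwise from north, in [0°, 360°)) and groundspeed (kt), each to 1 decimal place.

Leg 1: heading 279.2°; drift +2.9° → track 282.1°, groundspeed 195.9 kt
Leg 2: heading 276.6°; drift +3.2° → track 279.8°, groundspeed 195.5 kt
Leg 3: heading 5.8°; drift -7.6° → track 358.2°, groundspeed 183.5 kt
Leg 4: heading 269.8°; drift +4.1° → track 273.9°, groundspeed 194.2 kt
Leg 5: heading 183.5°; drift +8.6° → track 192.1°, groundspeed 160.1 kt
Leg 6: heading 144.0°; drift +4.2° → track 148.2°, groundspeed 146.3 kt

Leg 1: track=282.1°, groundspeed=195.9 kt
Leg 2: track=279.8°, groundspeed=195.5 kt
Leg 3: track=358.2°, groundspeed=183.5 kt
Leg 4: track=273.9°, groundspeed=194.2 kt
Leg 5: track=192.1°, groundspeed=160.1 kt
Leg 6: track=148.2°, groundspeed=146.3 kt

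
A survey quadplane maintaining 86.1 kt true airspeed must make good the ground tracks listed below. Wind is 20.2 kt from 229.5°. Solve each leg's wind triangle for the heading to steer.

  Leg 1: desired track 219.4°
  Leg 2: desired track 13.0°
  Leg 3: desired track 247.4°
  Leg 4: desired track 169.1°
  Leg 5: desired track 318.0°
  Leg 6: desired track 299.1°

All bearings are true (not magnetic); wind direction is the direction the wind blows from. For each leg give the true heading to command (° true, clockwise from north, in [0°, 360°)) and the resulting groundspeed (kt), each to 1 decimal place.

Leg 1: heading=221.8°, groundspeed=66.1 kt
Leg 2: heading=5.0°, groundspeed=101.5 kt
Leg 3: heading=243.3°, groundspeed=66.7 kt
Leg 4: heading=180.9°, groundspeed=74.3 kt
Leg 5: heading=304.4°, groundspeed=83.2 kt
Leg 6: heading=286.4°, groundspeed=77.0 kt

Leg 1: desired track 219.4°; wind correction +2.4° → command heading 221.8°, groundspeed 66.1 kt
Leg 2: desired track 13.0°; wind correction -8.0° → command heading 5.0°, groundspeed 101.5 kt
Leg 3: desired track 247.4°; wind correction -4.1° → command heading 243.3°, groundspeed 66.7 kt
Leg 4: desired track 169.1°; wind correction +11.8° → command heading 180.9°, groundspeed 74.3 kt
Leg 5: desired track 318.0°; wind correction -13.6° → command heading 304.4°, groundspeed 83.2 kt
Leg 6: desired track 299.1°; wind correction -12.7° → command heading 286.4°, groundspeed 77.0 kt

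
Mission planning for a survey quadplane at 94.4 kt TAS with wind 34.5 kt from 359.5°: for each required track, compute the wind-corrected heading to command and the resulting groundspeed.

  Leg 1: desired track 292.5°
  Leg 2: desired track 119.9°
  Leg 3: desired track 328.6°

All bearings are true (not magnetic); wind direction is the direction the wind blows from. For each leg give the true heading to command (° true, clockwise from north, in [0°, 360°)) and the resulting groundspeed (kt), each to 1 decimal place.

Leg 1: heading=312.2°, groundspeed=75.4 kt
Leg 2: heading=101.5°, groundspeed=107.0 kt
Leg 3: heading=339.4°, groundspeed=63.1 kt

Leg 1: desired track 292.5°; wind correction +19.7° → command heading 312.2°, groundspeed 75.4 kt
Leg 2: desired track 119.9°; wind correction -18.4° → command heading 101.5°, groundspeed 107.0 kt
Leg 3: desired track 328.6°; wind correction +10.8° → command heading 339.4°, groundspeed 63.1 kt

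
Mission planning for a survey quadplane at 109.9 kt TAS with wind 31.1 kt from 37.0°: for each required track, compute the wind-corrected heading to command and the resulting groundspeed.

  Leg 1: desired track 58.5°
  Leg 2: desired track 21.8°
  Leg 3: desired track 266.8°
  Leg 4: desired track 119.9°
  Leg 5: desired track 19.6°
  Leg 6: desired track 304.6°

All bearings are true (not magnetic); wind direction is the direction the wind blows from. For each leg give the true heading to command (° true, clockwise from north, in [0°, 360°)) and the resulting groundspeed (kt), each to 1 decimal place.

Leg 1: desired track 58.5°; wind correction -6.0° → command heading 52.5°, groundspeed 80.4 kt
Leg 2: desired track 21.8°; wind correction +4.3° → command heading 26.1°, groundspeed 79.6 kt
Leg 3: desired track 266.8°; wind correction +12.5° → command heading 279.3°, groundspeed 127.4 kt
Leg 4: desired track 119.9°; wind correction -16.3° → command heading 103.6°, groundspeed 101.6 kt
Leg 5: desired track 19.6°; wind correction +4.9° → command heading 24.5°, groundspeed 79.8 kt
Leg 6: desired track 304.6°; wind correction +16.4° → command heading 321.0°, groundspeed 106.7 kt

Leg 1: heading=52.5°, groundspeed=80.4 kt
Leg 2: heading=26.1°, groundspeed=79.6 kt
Leg 3: heading=279.3°, groundspeed=127.4 kt
Leg 4: heading=103.6°, groundspeed=101.6 kt
Leg 5: heading=24.5°, groundspeed=79.8 kt
Leg 6: heading=321.0°, groundspeed=106.7 kt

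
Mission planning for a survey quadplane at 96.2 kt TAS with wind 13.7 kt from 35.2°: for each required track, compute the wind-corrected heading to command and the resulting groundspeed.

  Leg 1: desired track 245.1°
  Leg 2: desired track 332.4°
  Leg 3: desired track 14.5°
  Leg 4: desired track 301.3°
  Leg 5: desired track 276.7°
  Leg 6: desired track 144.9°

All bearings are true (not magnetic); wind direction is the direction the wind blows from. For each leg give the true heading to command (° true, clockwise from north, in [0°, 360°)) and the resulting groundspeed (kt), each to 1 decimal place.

Leg 1: desired track 245.1°; wind correction +4.1° → command heading 249.2°, groundspeed 107.8 kt
Leg 2: desired track 332.4°; wind correction +7.3° → command heading 339.7°, groundspeed 89.2 kt
Leg 3: desired track 14.5°; wind correction +2.9° → command heading 17.4°, groundspeed 83.3 kt
Leg 4: desired track 301.3°; wind correction +8.2° → command heading 309.5°, groundspeed 96.2 kt
Leg 5: desired track 276.7°; wind correction +7.2° → command heading 283.9°, groundspeed 102.0 kt
Leg 6: desired track 144.9°; wind correction -7.7° → command heading 137.2°, groundspeed 99.9 kt

Leg 1: heading=249.2°, groundspeed=107.8 kt
Leg 2: heading=339.7°, groundspeed=89.2 kt
Leg 3: heading=17.4°, groundspeed=83.3 kt
Leg 4: heading=309.5°, groundspeed=96.2 kt
Leg 5: heading=283.9°, groundspeed=102.0 kt
Leg 6: heading=137.2°, groundspeed=99.9 kt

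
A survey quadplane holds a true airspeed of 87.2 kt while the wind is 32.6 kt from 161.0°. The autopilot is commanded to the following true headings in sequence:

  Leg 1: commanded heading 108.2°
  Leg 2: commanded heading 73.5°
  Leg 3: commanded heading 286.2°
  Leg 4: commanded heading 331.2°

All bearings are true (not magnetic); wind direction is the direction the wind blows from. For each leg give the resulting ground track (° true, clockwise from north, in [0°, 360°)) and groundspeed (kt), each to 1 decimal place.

Leg 1: heading 108.2°; drift -21.0° → track 87.2°, groundspeed 72.3 kt
Leg 2: heading 73.5°; drift -20.8° → track 52.7°, groundspeed 91.8 kt
Leg 3: heading 286.2°; drift +14.1° → track 300.3°, groundspeed 109.3 kt
Leg 4: heading 331.2°; drift +2.7° → track 333.9°, groundspeed 119.5 kt

Leg 1: track=87.2°, groundspeed=72.3 kt
Leg 2: track=52.7°, groundspeed=91.8 kt
Leg 3: track=300.3°, groundspeed=109.3 kt
Leg 4: track=333.9°, groundspeed=119.5 kt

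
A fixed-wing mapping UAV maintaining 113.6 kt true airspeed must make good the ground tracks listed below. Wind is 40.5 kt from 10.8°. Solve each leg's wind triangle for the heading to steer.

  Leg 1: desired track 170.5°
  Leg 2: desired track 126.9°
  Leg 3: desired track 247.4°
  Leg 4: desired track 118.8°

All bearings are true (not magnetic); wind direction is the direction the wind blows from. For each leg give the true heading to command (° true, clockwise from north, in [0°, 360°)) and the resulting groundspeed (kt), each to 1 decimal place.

Leg 1: desired track 170.5°; wind correction -7.1° → command heading 163.4°, groundspeed 150.7 kt
Leg 2: desired track 126.9°; wind correction -18.7° → command heading 108.2°, groundspeed 125.4 kt
Leg 3: desired track 247.4°; wind correction +17.3° → command heading 264.7°, groundspeed 130.7 kt
Leg 4: desired track 118.8°; wind correction -19.8° → command heading 99.0°, groundspeed 119.4 kt

Leg 1: heading=163.4°, groundspeed=150.7 kt
Leg 2: heading=108.2°, groundspeed=125.4 kt
Leg 3: heading=264.7°, groundspeed=130.7 kt
Leg 4: heading=99.0°, groundspeed=119.4 kt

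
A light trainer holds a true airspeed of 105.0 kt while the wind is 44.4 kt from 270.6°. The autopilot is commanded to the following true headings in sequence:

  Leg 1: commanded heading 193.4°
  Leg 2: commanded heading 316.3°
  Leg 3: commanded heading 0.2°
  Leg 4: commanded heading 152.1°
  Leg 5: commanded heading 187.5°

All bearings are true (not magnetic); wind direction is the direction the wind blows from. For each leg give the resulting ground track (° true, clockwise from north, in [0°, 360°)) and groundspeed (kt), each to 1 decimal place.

Leg 1: track=168.9°, groundspeed=104.5 kt
Leg 2: track=339.5°, groundspeed=80.5 kt
Leg 3: track=23.2°, groundspeed=113.7 kt
Leg 4: track=134.9°, groundspeed=132.1 kt
Leg 5: track=163.6°, groundspeed=109.0 kt

Leg 1: heading 193.4°; drift -24.5° → track 168.9°, groundspeed 104.5 kt
Leg 2: heading 316.3°; drift +23.2° → track 339.5°, groundspeed 80.5 kt
Leg 3: heading 0.2°; drift +23.0° → track 23.2°, groundspeed 113.7 kt
Leg 4: heading 152.1°; drift -17.2° → track 134.9°, groundspeed 132.1 kt
Leg 5: heading 187.5°; drift -23.9° → track 163.6°, groundspeed 109.0 kt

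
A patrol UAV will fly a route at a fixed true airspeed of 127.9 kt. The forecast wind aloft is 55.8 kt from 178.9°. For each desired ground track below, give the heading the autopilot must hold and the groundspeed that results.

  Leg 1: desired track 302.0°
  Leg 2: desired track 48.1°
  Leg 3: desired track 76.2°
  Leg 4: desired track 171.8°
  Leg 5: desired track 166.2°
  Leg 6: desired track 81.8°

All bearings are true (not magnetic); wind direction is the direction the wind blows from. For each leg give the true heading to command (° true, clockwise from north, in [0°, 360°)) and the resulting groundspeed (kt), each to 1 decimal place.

Leg 1: heading=280.6°, groundspeed=149.5 kt
Leg 2: heading=67.4°, groundspeed=157.2 kt
Leg 3: heading=101.4°, groundspeed=128.0 kt
Leg 4: heading=174.9°, groundspeed=72.3 kt
Leg 5: heading=171.7°, groundspeed=72.9 kt
Leg 6: heading=107.5°, groundspeed=122.2 kt

Leg 1: desired track 302.0°; wind correction -21.4° → command heading 280.6°, groundspeed 149.5 kt
Leg 2: desired track 48.1°; wind correction +19.3° → command heading 67.4°, groundspeed 157.2 kt
Leg 3: desired track 76.2°; wind correction +25.2° → command heading 101.4°, groundspeed 128.0 kt
Leg 4: desired track 171.8°; wind correction +3.1° → command heading 174.9°, groundspeed 72.3 kt
Leg 5: desired track 166.2°; wind correction +5.5° → command heading 171.7°, groundspeed 72.9 kt
Leg 6: desired track 81.8°; wind correction +25.7° → command heading 107.5°, groundspeed 122.2 kt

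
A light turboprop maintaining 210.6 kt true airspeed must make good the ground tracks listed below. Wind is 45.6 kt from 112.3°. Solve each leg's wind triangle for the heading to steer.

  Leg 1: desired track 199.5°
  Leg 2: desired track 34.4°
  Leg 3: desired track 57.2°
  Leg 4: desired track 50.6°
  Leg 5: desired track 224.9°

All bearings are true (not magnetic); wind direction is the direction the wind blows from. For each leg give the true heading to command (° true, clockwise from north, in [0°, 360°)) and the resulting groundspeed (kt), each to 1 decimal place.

Leg 1: desired track 199.5°; wind correction -12.5° → command heading 187.0°, groundspeed 203.4 kt
Leg 2: desired track 34.4°; wind correction +12.2° → command heading 46.6°, groundspeed 196.3 kt
Leg 3: desired track 57.2°; wind correction +10.2° → command heading 67.4°, groundspeed 181.2 kt
Leg 4: desired track 50.6°; wind correction +11.0° → command heading 61.6°, groundspeed 185.1 kt
Leg 5: desired track 224.9°; wind correction -11.5° → command heading 213.4°, groundspeed 223.9 kt

Leg 1: heading=187.0°, groundspeed=203.4 kt
Leg 2: heading=46.6°, groundspeed=196.3 kt
Leg 3: heading=67.4°, groundspeed=181.2 kt
Leg 4: heading=61.6°, groundspeed=185.1 kt
Leg 5: heading=213.4°, groundspeed=223.9 kt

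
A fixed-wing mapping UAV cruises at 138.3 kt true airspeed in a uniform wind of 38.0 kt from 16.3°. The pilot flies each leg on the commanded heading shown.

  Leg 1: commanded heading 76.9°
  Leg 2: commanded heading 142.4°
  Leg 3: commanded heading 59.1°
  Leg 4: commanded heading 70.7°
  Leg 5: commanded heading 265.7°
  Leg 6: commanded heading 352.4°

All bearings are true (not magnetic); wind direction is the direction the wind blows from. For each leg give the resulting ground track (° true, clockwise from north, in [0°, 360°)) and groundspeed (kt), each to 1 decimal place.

Leg 1: heading 76.9°; drift +15.5° → track 92.4°, groundspeed 124.1 kt
Leg 2: heading 142.4°; drift +10.8° → track 153.2°, groundspeed 163.6 kt
Leg 3: heading 59.1°; drift +13.2° → track 72.3°, groundspeed 113.4 kt
Leg 4: heading 70.7°; drift +14.9° → track 85.6°, groundspeed 120.2 kt
Leg 5: heading 265.7°; drift -13.2° → track 252.5°, groundspeed 155.8 kt
Leg 6: heading 352.4°; drift -8.5° → track 343.9°, groundspeed 104.7 kt

Leg 1: track=92.4°, groundspeed=124.1 kt
Leg 2: track=153.2°, groundspeed=163.6 kt
Leg 3: track=72.3°, groundspeed=113.4 kt
Leg 4: track=85.6°, groundspeed=120.2 kt
Leg 5: track=252.5°, groundspeed=155.8 kt
Leg 6: track=343.9°, groundspeed=104.7 kt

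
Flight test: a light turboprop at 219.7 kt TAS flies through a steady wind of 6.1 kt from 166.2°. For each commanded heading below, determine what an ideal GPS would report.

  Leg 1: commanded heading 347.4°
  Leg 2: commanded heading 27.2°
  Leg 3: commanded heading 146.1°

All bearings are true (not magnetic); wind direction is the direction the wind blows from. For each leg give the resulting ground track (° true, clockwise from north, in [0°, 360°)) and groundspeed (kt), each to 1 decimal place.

Leg 1: track=347.4°, groundspeed=225.8 kt
Leg 2: track=26.2°, groundspeed=224.3 kt
Leg 3: track=145.5°, groundspeed=214.0 kt

Leg 1: heading 347.4°; drift +0.0° → track 347.4°, groundspeed 225.8 kt
Leg 2: heading 27.2°; drift -1.0° → track 26.2°, groundspeed 224.3 kt
Leg 3: heading 146.1°; drift -0.6° → track 145.5°, groundspeed 214.0 kt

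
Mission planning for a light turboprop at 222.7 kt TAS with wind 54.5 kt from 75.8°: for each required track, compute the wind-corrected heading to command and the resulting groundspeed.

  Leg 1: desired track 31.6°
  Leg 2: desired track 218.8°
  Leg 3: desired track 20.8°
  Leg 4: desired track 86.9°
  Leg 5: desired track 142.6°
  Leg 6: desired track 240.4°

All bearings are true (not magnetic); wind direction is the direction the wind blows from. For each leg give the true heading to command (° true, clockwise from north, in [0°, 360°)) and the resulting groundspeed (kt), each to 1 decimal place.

Leg 1: desired track 31.6°; wind correction +9.8° → command heading 41.4°, groundspeed 180.4 kt
Leg 2: desired track 218.8°; wind correction -8.5° → command heading 210.3°, groundspeed 263.8 kt
Leg 3: desired track 20.8°; wind correction +11.6° → command heading 32.4°, groundspeed 186.9 kt
Leg 4: desired track 86.9°; wind correction -2.7° → command heading 84.2°, groundspeed 169.0 kt
Leg 5: desired track 142.6°; wind correction -13.0° → command heading 129.6°, groundspeed 195.5 kt
Leg 6: desired track 240.4°; wind correction -3.7° → command heading 236.7°, groundspeed 274.8 kt

Leg 1: heading=41.4°, groundspeed=180.4 kt
Leg 2: heading=210.3°, groundspeed=263.8 kt
Leg 3: heading=32.4°, groundspeed=186.9 kt
Leg 4: heading=84.2°, groundspeed=169.0 kt
Leg 5: heading=129.6°, groundspeed=195.5 kt
Leg 6: heading=236.7°, groundspeed=274.8 kt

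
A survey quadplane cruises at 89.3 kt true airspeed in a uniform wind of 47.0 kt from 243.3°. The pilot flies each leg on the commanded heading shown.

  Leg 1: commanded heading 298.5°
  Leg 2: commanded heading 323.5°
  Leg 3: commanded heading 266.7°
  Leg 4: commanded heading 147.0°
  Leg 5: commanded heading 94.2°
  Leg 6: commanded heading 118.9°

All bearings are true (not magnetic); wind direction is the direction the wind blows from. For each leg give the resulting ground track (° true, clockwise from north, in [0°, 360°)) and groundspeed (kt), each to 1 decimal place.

Leg 1: heading 298.5°; drift +31.7° → track 330.2°, groundspeed 73.4 kt
Leg 2: heading 323.5°; drift +29.7° → track 353.2°, groundspeed 93.6 kt
Leg 3: heading 266.7°; drift +22.0° → track 288.7°, groundspeed 49.8 kt
Leg 4: heading 147.0°; drift -26.3° → track 120.7°, groundspeed 105.4 kt
Leg 5: heading 94.2°; drift -10.5° → track 83.7°, groundspeed 131.9 kt
Leg 6: heading 118.9°; drift -18.5° → track 100.4°, groundspeed 122.2 kt

Leg 1: track=330.2°, groundspeed=73.4 kt
Leg 2: track=353.2°, groundspeed=93.6 kt
Leg 3: track=288.7°, groundspeed=49.8 kt
Leg 4: track=120.7°, groundspeed=105.4 kt
Leg 5: track=83.7°, groundspeed=131.9 kt
Leg 6: track=100.4°, groundspeed=122.2 kt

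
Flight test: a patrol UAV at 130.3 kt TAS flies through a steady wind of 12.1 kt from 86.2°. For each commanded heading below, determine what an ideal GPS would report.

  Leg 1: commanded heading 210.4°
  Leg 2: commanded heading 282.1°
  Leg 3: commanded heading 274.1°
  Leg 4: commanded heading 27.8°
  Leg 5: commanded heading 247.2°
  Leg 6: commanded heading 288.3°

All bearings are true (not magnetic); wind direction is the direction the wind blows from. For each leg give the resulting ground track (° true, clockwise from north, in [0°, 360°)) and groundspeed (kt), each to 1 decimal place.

Leg 1: heading 210.4°; drift +4.2° → track 214.6°, groundspeed 137.5 kt
Leg 2: heading 282.1°; drift -1.3° → track 280.8°, groundspeed 142.0 kt
Leg 3: heading 274.1°; drift -0.7° → track 273.4°, groundspeed 142.3 kt
Leg 4: heading 27.8°; drift -4.8° → track 23.0°, groundspeed 124.4 kt
Leg 5: heading 247.2°; drift +1.6° → track 248.8°, groundspeed 141.8 kt
Leg 6: heading 288.3°; drift -1.8° → track 286.5°, groundspeed 141.6 kt

Leg 1: track=214.6°, groundspeed=137.5 kt
Leg 2: track=280.8°, groundspeed=142.0 kt
Leg 3: track=273.4°, groundspeed=142.3 kt
Leg 4: track=23.0°, groundspeed=124.4 kt
Leg 5: track=248.8°, groundspeed=141.8 kt
Leg 6: track=286.5°, groundspeed=141.6 kt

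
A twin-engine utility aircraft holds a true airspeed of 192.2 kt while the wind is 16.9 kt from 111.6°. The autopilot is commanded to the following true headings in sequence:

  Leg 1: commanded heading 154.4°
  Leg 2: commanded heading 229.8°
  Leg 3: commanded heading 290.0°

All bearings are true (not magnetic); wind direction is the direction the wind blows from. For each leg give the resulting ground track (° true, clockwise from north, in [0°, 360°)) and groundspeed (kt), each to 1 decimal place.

Leg 1: track=158.1°, groundspeed=180.2 kt
Leg 2: track=234.1°, groundspeed=200.7 kt
Leg 3: track=290.1°, groundspeed=209.1 kt

Leg 1: heading 154.4°; drift +3.7° → track 158.1°, groundspeed 180.2 kt
Leg 2: heading 229.8°; drift +4.3° → track 234.1°, groundspeed 200.7 kt
Leg 3: heading 290.0°; drift +0.1° → track 290.1°, groundspeed 209.1 kt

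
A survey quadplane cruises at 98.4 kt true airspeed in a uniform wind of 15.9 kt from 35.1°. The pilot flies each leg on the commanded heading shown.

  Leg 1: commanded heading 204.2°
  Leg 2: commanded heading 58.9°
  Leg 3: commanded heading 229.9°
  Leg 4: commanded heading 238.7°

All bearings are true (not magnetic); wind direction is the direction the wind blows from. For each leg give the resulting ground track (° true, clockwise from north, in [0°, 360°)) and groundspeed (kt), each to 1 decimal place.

Leg 1: heading 204.2°; drift +1.5° → track 205.7°, groundspeed 114.1 kt
Leg 2: heading 58.9°; drift +4.4° → track 63.3°, groundspeed 84.1 kt
Leg 3: heading 229.9°; drift -2.0° → track 227.9°, groundspeed 113.8 kt
Leg 4: heading 238.7°; drift -3.2° → track 235.5°, groundspeed 113.1 kt

Leg 1: track=205.7°, groundspeed=114.1 kt
Leg 2: track=63.3°, groundspeed=84.1 kt
Leg 3: track=227.9°, groundspeed=113.8 kt
Leg 4: track=235.5°, groundspeed=113.1 kt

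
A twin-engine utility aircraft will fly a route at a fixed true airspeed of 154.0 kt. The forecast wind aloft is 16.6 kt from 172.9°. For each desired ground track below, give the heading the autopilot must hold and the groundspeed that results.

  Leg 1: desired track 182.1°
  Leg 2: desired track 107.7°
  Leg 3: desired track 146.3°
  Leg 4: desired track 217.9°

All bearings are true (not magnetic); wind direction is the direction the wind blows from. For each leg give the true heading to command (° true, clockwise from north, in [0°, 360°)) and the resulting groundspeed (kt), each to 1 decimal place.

Leg 1: desired track 182.1°; wind correction -1.0° → command heading 181.1°, groundspeed 137.6 kt
Leg 2: desired track 107.7°; wind correction +5.6° → command heading 113.3°, groundspeed 146.3 kt
Leg 3: desired track 146.3°; wind correction +2.8° → command heading 149.1°, groundspeed 139.0 kt
Leg 4: desired track 217.9°; wind correction -4.4° → command heading 213.5°, groundspeed 141.8 kt

Leg 1: heading=181.1°, groundspeed=137.6 kt
Leg 2: heading=113.3°, groundspeed=146.3 kt
Leg 3: heading=149.1°, groundspeed=139.0 kt
Leg 4: heading=213.5°, groundspeed=141.8 kt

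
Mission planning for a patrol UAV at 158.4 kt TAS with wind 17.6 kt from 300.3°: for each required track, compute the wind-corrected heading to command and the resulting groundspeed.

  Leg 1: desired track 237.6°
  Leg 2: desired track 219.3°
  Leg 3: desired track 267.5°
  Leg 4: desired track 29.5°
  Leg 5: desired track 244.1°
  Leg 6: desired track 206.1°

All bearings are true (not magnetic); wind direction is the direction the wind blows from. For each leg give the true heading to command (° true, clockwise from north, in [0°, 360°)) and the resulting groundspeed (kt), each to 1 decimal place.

Leg 1: desired track 237.6°; wind correction +5.7° → command heading 243.3°, groundspeed 149.6 kt
Leg 2: desired track 219.3°; wind correction +6.3° → command heading 225.6°, groundspeed 154.7 kt
Leg 3: desired track 267.5°; wind correction +3.5° → command heading 271.0°, groundspeed 143.3 kt
Leg 4: desired track 29.5°; wind correction -6.4° → command heading 23.1°, groundspeed 157.2 kt
Leg 5: desired track 244.1°; wind correction +5.3° → command heading 249.4°, groundspeed 147.9 kt
Leg 6: desired track 206.1°; wind correction +6.4° → command heading 212.5°, groundspeed 158.7 kt

Leg 1: heading=243.3°, groundspeed=149.6 kt
Leg 2: heading=225.6°, groundspeed=154.7 kt
Leg 3: heading=271.0°, groundspeed=143.3 kt
Leg 4: heading=23.1°, groundspeed=157.2 kt
Leg 5: heading=249.4°, groundspeed=147.9 kt
Leg 6: heading=212.5°, groundspeed=158.7 kt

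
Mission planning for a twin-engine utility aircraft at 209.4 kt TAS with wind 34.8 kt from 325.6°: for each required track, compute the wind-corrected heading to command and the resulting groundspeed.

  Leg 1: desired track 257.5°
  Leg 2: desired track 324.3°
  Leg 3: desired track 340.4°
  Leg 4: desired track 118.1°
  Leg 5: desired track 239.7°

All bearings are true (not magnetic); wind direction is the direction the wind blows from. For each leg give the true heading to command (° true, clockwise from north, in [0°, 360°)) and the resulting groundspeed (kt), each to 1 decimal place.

Leg 1: desired track 257.5°; wind correction +8.9° → command heading 266.4°, groundspeed 193.9 kt
Leg 2: desired track 324.3°; wind correction +0.2° → command heading 324.5°, groundspeed 174.6 kt
Leg 3: desired track 340.4°; wind correction -2.4° → command heading 338.0°, groundspeed 175.6 kt
Leg 4: desired track 118.1°; wind correction -4.4° → command heading 113.7°, groundspeed 239.7 kt
Leg 5: desired track 239.7°; wind correction +9.5° → command heading 249.2°, groundspeed 204.0 kt

Leg 1: heading=266.4°, groundspeed=193.9 kt
Leg 2: heading=324.5°, groundspeed=174.6 kt
Leg 3: heading=338.0°, groundspeed=175.6 kt
Leg 4: heading=113.7°, groundspeed=239.7 kt
Leg 5: heading=249.2°, groundspeed=204.0 kt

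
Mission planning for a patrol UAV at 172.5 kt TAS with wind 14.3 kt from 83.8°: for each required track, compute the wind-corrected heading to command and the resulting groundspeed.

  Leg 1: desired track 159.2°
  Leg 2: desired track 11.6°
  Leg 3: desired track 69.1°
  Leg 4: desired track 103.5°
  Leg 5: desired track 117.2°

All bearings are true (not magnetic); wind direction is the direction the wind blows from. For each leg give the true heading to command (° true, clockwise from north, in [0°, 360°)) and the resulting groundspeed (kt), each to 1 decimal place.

Leg 1: desired track 159.2°; wind correction -4.6° → command heading 154.6°, groundspeed 168.3 kt
Leg 2: desired track 11.6°; wind correction +4.5° → command heading 16.1°, groundspeed 167.6 kt
Leg 3: desired track 69.1°; wind correction +1.2° → command heading 70.3°, groundspeed 158.6 kt
Leg 4: desired track 103.5°; wind correction -1.6° → command heading 101.9°, groundspeed 159.0 kt
Leg 5: desired track 117.2°; wind correction -2.6° → command heading 114.6°, groundspeed 160.4 kt

Leg 1: heading=154.6°, groundspeed=168.3 kt
Leg 2: heading=16.1°, groundspeed=167.6 kt
Leg 3: heading=70.3°, groundspeed=158.6 kt
Leg 4: heading=101.9°, groundspeed=159.0 kt
Leg 5: heading=114.6°, groundspeed=160.4 kt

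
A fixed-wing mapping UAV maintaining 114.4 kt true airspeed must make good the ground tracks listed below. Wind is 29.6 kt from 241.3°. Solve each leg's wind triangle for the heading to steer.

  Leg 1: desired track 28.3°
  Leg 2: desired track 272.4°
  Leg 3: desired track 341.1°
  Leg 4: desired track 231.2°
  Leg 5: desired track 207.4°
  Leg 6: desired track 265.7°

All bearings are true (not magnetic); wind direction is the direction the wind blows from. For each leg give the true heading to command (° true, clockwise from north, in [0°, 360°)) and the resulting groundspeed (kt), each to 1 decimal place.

Leg 1: heading=20.2°, groundspeed=138.1 kt
Leg 2: heading=264.7°, groundspeed=88.0 kt
Leg 3: heading=326.3°, groundspeed=115.7 kt
Leg 4: heading=233.8°, groundspeed=85.1 kt
Leg 5: heading=215.7°, groundspeed=88.6 kt
Leg 6: heading=259.6°, groundspeed=86.8 kt

Leg 1: desired track 28.3°; wind correction -8.1° → command heading 20.2°, groundspeed 138.1 kt
Leg 2: desired track 272.4°; wind correction -7.7° → command heading 264.7°, groundspeed 88.0 kt
Leg 3: desired track 341.1°; wind correction -14.8° → command heading 326.3°, groundspeed 115.7 kt
Leg 4: desired track 231.2°; wind correction +2.6° → command heading 233.8°, groundspeed 85.1 kt
Leg 5: desired track 207.4°; wind correction +8.3° → command heading 215.7°, groundspeed 88.6 kt
Leg 6: desired track 265.7°; wind correction -6.1° → command heading 259.6°, groundspeed 86.8 kt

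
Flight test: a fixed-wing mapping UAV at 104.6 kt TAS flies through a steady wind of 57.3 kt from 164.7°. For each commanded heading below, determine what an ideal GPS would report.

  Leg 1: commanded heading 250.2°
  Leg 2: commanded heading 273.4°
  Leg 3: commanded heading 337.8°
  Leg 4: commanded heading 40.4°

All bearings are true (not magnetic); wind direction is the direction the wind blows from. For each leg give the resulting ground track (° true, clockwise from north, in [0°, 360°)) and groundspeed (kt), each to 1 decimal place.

Leg 1: heading 250.2°; drift +29.7° → track 279.9°, groundspeed 115.3 kt
Leg 2: heading 273.4°; drift +23.8° → track 297.2°, groundspeed 134.4 kt
Leg 3: heading 337.8°; drift +2.4° → track 340.2°, groundspeed 161.6 kt
Leg 4: heading 40.4°; drift -19.1° → track 21.3°, groundspeed 144.8 kt

Leg 1: track=279.9°, groundspeed=115.3 kt
Leg 2: track=297.2°, groundspeed=134.4 kt
Leg 3: track=340.2°, groundspeed=161.6 kt
Leg 4: track=21.3°, groundspeed=144.8 kt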